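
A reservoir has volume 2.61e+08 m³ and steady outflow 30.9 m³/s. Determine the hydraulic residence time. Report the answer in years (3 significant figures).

0.268 yr

Q = 30.9 m³/s × 3.156e+07 s/yr = 9.751e+08 m³/yr.
Hydraulic residence time τ = V/Q = 2.61e+08/9.751e+08 = 0.2677 yr.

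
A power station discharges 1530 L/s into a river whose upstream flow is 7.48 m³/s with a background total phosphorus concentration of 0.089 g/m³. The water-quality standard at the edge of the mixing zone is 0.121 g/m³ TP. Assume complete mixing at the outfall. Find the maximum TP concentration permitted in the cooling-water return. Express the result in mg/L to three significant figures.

1530 L/s = 1.53 m³/s.
Mass balance: 0.121·9.01 = 1.53·Cₑ + 7.48·0.089.
Cₑ = (1.09 − 0.6657) / 1.53 = 0.2774 mg/L.

0.277 mg/L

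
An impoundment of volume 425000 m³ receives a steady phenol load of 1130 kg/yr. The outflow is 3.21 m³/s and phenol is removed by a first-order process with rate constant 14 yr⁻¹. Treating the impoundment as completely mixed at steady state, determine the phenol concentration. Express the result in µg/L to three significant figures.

Outflow Q = 3.21 m³/s × 3.156e+07 s/yr = 1.013e+08 m³/yr.
Steady-state CSTR mass balance: W = Q·C + k·V·C, so C = W/(Q + kV).
Q + kV = 1.013e+08 + 14·425000 = 1.072e+08 m³/yr.
C = 1130/1.072e+08 = 1.054e-05 kg/m³ = 0.01054 mg/L = 10.54 µg/L.

10.5 µg/L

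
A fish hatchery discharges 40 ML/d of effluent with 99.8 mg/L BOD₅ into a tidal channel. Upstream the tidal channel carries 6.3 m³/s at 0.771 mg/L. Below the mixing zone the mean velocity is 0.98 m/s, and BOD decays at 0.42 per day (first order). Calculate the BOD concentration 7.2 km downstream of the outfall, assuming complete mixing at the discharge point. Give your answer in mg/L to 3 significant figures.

40 ML/d = 0.463 m³/s.
After complete mixing, C₀ = (0.463·99.8 + 6.3·0.771) / 6.763 = 7.55 mg/L.
Travel time t = 7200 m / 0.98 m/s = 7347 s = 0.08503 d.
C = 7.55·exp(−0.42·0.08503) = 7.55·0.9649 = 7.285 mg/L.

7.29 mg/L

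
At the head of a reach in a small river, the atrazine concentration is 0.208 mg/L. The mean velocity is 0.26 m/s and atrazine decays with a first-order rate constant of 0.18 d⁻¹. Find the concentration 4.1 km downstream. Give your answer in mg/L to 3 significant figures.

0.201 mg/L

Travel time t = 4.1 km / 0.26 m/s = 4100/0.26 = 1.577e+04 s = 0.1825 d.
First-order decay: C = 0.208·exp(−0.18·0.1825) = 0.208·0.9677 = 0.2013 mg/L.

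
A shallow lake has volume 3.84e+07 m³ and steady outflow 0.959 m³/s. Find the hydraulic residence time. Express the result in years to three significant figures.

Q = 0.959 m³/s × 3.156e+07 s/yr = 3.026e+07 m³/yr.
Hydraulic residence time τ = V/Q = 3.84e+07/3.026e+07 = 1.269 yr.

1.27 yr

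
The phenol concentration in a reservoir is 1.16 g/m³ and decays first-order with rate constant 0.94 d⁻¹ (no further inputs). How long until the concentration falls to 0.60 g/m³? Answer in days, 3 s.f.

0.701 d

t = ln(C₀/C)/k = ln(1.16/0.60)/0.94 = 0.6592/0.94 = 0.7013 d.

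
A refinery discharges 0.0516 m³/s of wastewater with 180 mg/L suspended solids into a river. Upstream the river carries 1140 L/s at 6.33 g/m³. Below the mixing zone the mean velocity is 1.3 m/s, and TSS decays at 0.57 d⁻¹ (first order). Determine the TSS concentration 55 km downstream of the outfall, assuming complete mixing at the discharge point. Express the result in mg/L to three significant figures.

10.5 mg/L

1140 L/s = 1.14 m³/s.
After complete mixing, C₀ = (0.0516·180 + 1.14·6.33) / 1.192 = 13.85 mg/L.
Travel time t = 5.5e+04 m / 1.3 m/s = 4.231e+04 s = 0.4897 d.
C = 13.85·exp(−0.57·0.4897) = 13.85·0.7565 = 10.48 mg/L.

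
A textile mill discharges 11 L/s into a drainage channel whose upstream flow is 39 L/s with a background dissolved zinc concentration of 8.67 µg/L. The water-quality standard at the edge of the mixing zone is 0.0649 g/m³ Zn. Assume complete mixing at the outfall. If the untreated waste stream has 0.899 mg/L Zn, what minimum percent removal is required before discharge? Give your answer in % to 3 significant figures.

70.6 %

11 L/s = 0.011 m³/s.
39 L/s = 0.039 m³/s.
8.67 µg/L = 0.00867 mg/L.
Mass balance: 0.0649·0.05 = 0.011·Cₑ + 0.039·0.00867.
Cₑ = (0.003245 − 0.0003381) / 0.011 = 0.2643 mg/L.
Required removal = 1 − 0.2643/0.899 = 70.61 %.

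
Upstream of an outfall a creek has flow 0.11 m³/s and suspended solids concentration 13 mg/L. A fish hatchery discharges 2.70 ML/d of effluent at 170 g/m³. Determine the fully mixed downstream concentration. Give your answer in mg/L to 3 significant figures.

47.7 mg/L

2.70 ML/d = 0.03125 m³/s.
Conservation of mass across the mixing zone: C = (0.03125·170 + 0.11·13) / (0.03125 + 0.11) = 6.742/0.1412 = 47.73 mg/L.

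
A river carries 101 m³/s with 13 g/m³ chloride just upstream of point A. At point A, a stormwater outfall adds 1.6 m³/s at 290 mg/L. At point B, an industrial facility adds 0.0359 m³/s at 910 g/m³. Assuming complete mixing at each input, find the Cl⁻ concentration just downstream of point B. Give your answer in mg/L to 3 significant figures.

After input A: C = (101·13 + 1.6·290) / 102.6 = 17.32 mg/L.
After input B: C = (102.6·17.32 + 0.0359·910) / 102.6 = 17.63 mg/L.

17.6 mg/L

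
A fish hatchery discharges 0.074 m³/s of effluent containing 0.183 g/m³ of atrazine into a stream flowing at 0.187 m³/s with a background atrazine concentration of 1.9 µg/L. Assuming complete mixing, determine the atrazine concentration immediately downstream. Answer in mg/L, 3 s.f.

1.9 µg/L = 0.0019 mg/L.
By mass balance at complete mixing, C = (0.074·0.183 + 0.187·0.0019) / (0.074 + 0.187) = 0.0139/0.261 = 0.05325 mg/L.

0.0532 mg/L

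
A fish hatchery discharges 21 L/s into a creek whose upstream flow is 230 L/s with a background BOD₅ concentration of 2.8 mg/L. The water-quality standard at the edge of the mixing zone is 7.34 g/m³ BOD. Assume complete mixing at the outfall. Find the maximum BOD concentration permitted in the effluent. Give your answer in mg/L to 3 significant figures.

21 L/s = 0.021 m³/s.
230 L/s = 0.23 m³/s.
Mass balance: 7.34·0.251 = 0.021·Cₑ + 0.23·2.8.
Cₑ = (1.842 − 0.644) / 0.021 = 57.06 mg/L.

57.1 mg/L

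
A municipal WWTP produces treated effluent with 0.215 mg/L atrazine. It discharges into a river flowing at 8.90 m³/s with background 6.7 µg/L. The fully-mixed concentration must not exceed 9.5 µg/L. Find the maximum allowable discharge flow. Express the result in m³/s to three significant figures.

0.121 m³/s

6.7 µg/L = 0.0067 mg/L.
9.5 µg/L = 0.0095 mg/L.
Mass balance at complete mixing: C_std·(Q_w + Q_r) = Q_w·C_e + Q_r·C_b.
Rearranging, Q_w = Q_r·(C_std − C_b)/(C_e − C_std) = 8.90·(0.0095 − 0.0067) / (0.215 − 0.0095) = 0.1213 m³/s.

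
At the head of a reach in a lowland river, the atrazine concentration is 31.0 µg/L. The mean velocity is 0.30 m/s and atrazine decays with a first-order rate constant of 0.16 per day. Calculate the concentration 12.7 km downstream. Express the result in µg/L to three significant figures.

28.7 µg/L

Travel time t = 12.7 km / 0.30 m/s = 1.27e+04/0.30 = 4.233e+04 s = 0.49 d.
First-order decay: C = 31.0·exp(−0.16·0.49) = 31.0·0.9246 = 28.66 µg/L.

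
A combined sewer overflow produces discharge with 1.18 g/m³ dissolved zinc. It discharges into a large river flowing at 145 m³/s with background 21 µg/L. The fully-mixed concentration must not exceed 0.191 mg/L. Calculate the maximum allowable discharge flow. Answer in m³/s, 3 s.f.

24.9 m³/s

21 µg/L = 0.021 mg/L.
Mass balance at complete mixing: C_std·(Q_w + Q_r) = Q_w·C_e + Q_r·C_b.
Rearranging, Q_w = Q_r·(C_std − C_b)/(C_e − C_std) = 145·(0.191 − 0.021) / (1.18 − 0.191) = 24.92 m³/s.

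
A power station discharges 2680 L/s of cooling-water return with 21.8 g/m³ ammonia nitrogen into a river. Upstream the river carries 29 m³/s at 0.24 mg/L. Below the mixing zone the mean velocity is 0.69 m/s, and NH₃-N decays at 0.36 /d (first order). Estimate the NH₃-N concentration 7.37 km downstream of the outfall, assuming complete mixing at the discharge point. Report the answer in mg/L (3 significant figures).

1.97 mg/L

2680 L/s = 2.68 m³/s.
After complete mixing, C₀ = (2.68·21.8 + 29·0.24) / 31.68 = 2.064 mg/L.
Travel time t = 7370 m / 0.69 m/s = 1.068e+04 s = 0.1236 d.
C = 2.064·exp(−0.36·0.1236) = 2.064·0.9565 = 1.974 mg/L.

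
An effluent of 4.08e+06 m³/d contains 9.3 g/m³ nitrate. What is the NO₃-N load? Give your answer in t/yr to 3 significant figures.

13900 t/yr

4.08e+06 m³/d = 47.22 m³/s.
Mass flux = Q·C = 47.22 m³/s × 9.3 g/m³ = 439.2 g/s.
= 439.2 g/s × 31.56 = 1.386e+04 t/yr.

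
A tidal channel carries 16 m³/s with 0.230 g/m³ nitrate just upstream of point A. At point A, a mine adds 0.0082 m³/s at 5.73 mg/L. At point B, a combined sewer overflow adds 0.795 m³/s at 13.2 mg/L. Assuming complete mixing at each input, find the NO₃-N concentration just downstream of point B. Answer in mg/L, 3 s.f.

After input A: C = (16·0.23 + 0.0082·5.73) / 16.01 = 0.2328 mg/L.
After input B: C = (16.01·0.2328 + 0.795·13.2) / 16.8 = 0.8463 mg/L.

0.846 mg/L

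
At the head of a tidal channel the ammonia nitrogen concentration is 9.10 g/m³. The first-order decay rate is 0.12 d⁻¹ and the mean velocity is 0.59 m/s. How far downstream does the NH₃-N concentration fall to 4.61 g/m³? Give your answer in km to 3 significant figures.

289 km

From C = C₀·e^(−kt), t = ln(C₀/C)/k = ln(9.10/4.61)/0.12 = 0.68/0.12 = 5.667 d.
Distance = v·t = 0.59 m/s × 4.896e+05 s = 2.889e+05 m = 288.9 km.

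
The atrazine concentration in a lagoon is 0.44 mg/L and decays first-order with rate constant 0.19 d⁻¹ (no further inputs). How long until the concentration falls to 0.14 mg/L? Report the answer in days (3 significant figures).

6.03 d

t = ln(C₀/C)/k = ln(0.44/0.14)/0.19 = 1.145/0.19 = 6.027 d.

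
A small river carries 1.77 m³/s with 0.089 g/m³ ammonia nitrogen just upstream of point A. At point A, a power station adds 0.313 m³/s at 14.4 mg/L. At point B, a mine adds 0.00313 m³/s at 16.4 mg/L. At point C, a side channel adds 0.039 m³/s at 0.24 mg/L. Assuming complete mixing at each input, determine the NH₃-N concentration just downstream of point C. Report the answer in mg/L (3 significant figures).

2.22 mg/L

After input A: C = (1.77·0.089 + 0.313·14.4) / 2.083 = 2.239 mg/L.
After input B: C = (2.083·2.239 + 0.00313·16.4) / 2.086 = 2.261 mg/L.
After input C: C = (2.086·2.261 + 0.039·0.24) / 2.125 = 2.224 mg/L.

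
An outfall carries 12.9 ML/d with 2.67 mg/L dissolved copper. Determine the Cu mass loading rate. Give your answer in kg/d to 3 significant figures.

12.9 ML/d = 0.1493 m³/s.
Mass flux = Q·C = 0.1493 m³/s × 2.67 g/m³ = 0.3986 g/s.
= 0.3986 g/s × 86.4 = 34.44 kg/d.

34.4 kg/d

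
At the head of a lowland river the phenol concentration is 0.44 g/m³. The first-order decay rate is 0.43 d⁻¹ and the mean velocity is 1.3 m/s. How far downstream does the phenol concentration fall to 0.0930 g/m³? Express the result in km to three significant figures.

406 km

From C = C₀·e^(−kt), t = ln(C₀/C)/k = ln(0.44/0.0930)/0.43 = 1.554/0.43 = 3.614 d.
Distance = v·t = 1.3 m/s × 3.123e+05 s = 4.06e+05 m = 406 km.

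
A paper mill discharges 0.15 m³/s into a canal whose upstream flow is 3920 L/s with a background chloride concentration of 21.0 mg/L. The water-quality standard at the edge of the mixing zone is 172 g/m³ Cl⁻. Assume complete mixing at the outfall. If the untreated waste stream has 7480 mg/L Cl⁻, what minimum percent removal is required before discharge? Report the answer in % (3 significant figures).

44.9 %

3920 L/s = 3.92 m³/s.
Mass balance: 172·4.07 = 0.15·Cₑ + 3.92·21.
Cₑ = (700 − 82.32) / 0.15 = 4118 mg/L.
Required removal = 1 − 4118/7480 = 44.94 %.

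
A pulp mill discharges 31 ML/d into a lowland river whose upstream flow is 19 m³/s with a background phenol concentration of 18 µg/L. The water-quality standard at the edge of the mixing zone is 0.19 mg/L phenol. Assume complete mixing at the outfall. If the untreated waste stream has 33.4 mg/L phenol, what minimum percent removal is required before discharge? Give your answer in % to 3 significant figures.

31 ML/d = 0.3588 m³/s.
18 µg/L = 0.018 mg/L.
Mass balance: 0.19·19.36 = 0.3588·Cₑ + 19·0.018.
Cₑ = (3.678 − 0.342) / 0.3588 = 9.298 mg/L.
Required removal = 1 − 9.298/33.4 = 72.16 %.

72.2 %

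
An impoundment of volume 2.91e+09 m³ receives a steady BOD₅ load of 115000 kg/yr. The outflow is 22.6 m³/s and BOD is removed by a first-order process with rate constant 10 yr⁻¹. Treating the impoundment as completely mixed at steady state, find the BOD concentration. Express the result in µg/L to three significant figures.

Outflow Q = 22.6 m³/s × 3.156e+07 s/yr = 7.132e+08 m³/yr.
Steady-state CSTR mass balance: W = Q·C + k·V·C, so C = W/(Q + kV).
Q + kV = 7.132e+08 + 10·2.91e+09 = 2.981e+10 m³/yr.
C = 115000/2.981e+10 = 3.857e-06 kg/m³ = 0.003857 mg/L = 3.857 µg/L.

3.86 µg/L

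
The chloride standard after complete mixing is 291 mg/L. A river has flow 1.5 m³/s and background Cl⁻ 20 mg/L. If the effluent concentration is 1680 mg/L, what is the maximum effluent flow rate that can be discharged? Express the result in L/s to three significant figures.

Mass balance at complete mixing: C_std·(Q_w + Q_r) = Q_w·C_e + Q_r·C_b.
Rearranging, Q_w = Q_r·(C_std − C_b)/(C_e − C_std) = 1.5·(291 − 20) / (1680 − 291) = 0.2927 m³/s.
= 292.7 L/s.

293 L/s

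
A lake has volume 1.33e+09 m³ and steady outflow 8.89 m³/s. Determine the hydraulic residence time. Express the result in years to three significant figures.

Q = 8.89 m³/s × 3.156e+07 s/yr = 2.805e+08 m³/yr.
Hydraulic residence time τ = V/Q = 1.33e+09/2.805e+08 = 4.741 yr.

4.74 yr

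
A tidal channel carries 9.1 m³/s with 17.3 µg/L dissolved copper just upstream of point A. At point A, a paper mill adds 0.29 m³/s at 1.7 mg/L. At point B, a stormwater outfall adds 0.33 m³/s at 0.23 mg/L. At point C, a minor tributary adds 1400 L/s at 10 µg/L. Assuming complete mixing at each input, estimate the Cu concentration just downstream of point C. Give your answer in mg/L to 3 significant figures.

17.3 µg/L = 0.0173 mg/L.
After input A: C = (9.1·0.0173 + 0.29·1.7) / 9.39 = 0.06927 mg/L.
After input B: C = (9.39·0.06927 + 0.33·0.23) / 9.72 = 0.07473 mg/L.
1400 L/s = 1.4 m³/s.
10 µg/L = 0.01 mg/L.
After input C: C = (9.72·0.07473 + 1.4·0.01) / 11.12 = 0.06658 mg/L.

0.0666 mg/L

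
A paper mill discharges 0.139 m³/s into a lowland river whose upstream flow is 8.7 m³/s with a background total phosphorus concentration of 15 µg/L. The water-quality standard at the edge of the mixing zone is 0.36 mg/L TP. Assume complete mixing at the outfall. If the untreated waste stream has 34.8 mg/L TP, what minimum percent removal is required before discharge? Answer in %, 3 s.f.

36.9 %

15 µg/L = 0.015 mg/L.
Mass balance: 0.36·8.839 = 0.139·Cₑ + 8.7·0.015.
Cₑ = (3.182 − 0.1305) / 0.139 = 21.95 mg/L.
Required removal = 1 − 21.95/34.8 = 36.92 %.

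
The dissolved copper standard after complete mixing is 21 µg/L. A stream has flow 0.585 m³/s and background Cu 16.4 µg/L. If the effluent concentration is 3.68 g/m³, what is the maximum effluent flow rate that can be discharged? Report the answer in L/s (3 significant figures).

16.4 µg/L = 0.0164 mg/L.
21 µg/L = 0.021 mg/L.
Mass balance at complete mixing: C_std·(Q_w + Q_r) = Q_w·C_e + Q_r·C_b.
Rearranging, Q_w = Q_r·(C_std − C_b)/(C_e − C_std) = 0.585·(0.021 − 0.0164) / (3.68 − 0.021) = 0.0007354 m³/s.
= 0.7354 L/s.

0.735 L/s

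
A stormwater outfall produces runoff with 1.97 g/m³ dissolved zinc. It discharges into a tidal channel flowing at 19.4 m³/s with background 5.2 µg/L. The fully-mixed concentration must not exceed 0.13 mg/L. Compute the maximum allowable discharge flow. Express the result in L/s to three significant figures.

1320 L/s

5.2 µg/L = 0.0052 mg/L.
Mass balance at complete mixing: C_std·(Q_w + Q_r) = Q_w·C_e + Q_r·C_b.
Rearranging, Q_w = Q_r·(C_std − C_b)/(C_e − C_std) = 19.4·(0.13 − 0.0052) / (1.97 − 0.13) = 1.316 m³/s.
= 1316 L/s.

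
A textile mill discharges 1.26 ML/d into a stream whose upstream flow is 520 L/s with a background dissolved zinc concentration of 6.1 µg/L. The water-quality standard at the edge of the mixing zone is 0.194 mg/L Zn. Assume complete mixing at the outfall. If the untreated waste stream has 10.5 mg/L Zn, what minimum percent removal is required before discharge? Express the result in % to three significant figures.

1.26 ML/d = 0.01458 m³/s.
520 L/s = 0.52 m³/s.
6.1 µg/L = 0.0061 mg/L.
Mass balance: 0.194·0.5346 = 0.01458·Cₑ + 0.52·0.0061.
Cₑ = (0.1037 − 0.003172) / 0.01458 = 6.894 mg/L.
Required removal = 1 − 6.894/10.5 = 34.34 %.

34.3 %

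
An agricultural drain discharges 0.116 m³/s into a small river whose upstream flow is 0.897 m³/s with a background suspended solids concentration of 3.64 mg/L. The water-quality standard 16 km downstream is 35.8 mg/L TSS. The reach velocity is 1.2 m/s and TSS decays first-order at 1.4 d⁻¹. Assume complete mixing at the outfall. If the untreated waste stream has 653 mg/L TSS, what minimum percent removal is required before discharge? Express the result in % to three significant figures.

44.9 %

Travel time to the compliance point: t = 1.6e+04/1.2 = 1.333e+04 s = 0.1543 d; decay factor exp(−1.4·0.1543) = 0.8057.
So the concentration just after mixing may be at most 35.8/0.8057 = 44.43 mg/L.
Mass balance: 44.43·1.013 = 0.116·Cₑ + 0.897·3.64.
Cₑ = (45.01 − 3.265) / 0.116 = 359.9 mg/L.
Required removal = 1 − 359.9/653 = 44.89 %.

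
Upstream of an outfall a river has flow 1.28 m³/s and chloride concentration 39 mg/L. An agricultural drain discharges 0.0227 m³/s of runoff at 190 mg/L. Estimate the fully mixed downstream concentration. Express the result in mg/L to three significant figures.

Flow-weighted mixing gives C = (0.0227·190 + 1.28·39) / (0.0227 + 1.28) = 54.23/1.303 = 41.63 mg/L.

41.6 mg/L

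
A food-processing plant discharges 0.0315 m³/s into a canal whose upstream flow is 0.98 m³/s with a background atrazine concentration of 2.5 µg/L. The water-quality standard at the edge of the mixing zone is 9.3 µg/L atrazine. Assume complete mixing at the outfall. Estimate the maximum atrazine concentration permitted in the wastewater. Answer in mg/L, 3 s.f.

0.221 mg/L

2.5 µg/L = 0.0025 mg/L.
9.3 µg/L = 0.0093 mg/L.
Mass balance: 0.0093·1.012 = 0.0315·Cₑ + 0.98·0.0025.
Cₑ = (0.009407 − 0.00245) / 0.0315 = 0.2209 mg/L.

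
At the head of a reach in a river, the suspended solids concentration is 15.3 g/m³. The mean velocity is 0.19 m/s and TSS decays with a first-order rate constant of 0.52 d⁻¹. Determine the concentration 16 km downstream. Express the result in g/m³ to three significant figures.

9.22 g/m³

Travel time t = 16 km / 0.19 m/s = 1.6e+04/0.19 = 8.421e+04 s = 0.9747 d.
First-order decay: C = 15.3·exp(−0.52·0.9747) = 15.3·0.6024 = 9.217 g/m³.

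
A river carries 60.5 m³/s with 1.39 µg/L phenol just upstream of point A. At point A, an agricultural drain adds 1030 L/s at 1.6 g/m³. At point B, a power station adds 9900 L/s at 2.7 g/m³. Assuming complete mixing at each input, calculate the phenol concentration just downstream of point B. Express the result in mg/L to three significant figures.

0.398 mg/L

1.39 µg/L = 0.00139 mg/L.
1030 L/s = 1.03 m³/s.
After input A: C = (60.5·0.00139 + 1.03·1.6) / 61.53 = 0.02815 mg/L.
9900 L/s = 9.9 m³/s.
After input B: C = (61.53·0.02815 + 9.9·2.7) / 71.43 = 0.3985 mg/L.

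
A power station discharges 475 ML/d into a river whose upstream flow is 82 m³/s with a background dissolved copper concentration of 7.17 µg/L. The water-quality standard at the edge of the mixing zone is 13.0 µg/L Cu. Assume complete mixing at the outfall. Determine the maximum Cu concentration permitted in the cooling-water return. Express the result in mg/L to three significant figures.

0.100 mg/L

475 ML/d = 5.498 m³/s.
7.17 µg/L = 0.00717 mg/L.
13.0 µg/L = 0.013 mg/L.
Mass balance: 0.013·87.5 = 5.498·Cₑ + 82·0.00717.
Cₑ = (1.137 − 0.5879) / 5.498 = 0.09996 mg/L.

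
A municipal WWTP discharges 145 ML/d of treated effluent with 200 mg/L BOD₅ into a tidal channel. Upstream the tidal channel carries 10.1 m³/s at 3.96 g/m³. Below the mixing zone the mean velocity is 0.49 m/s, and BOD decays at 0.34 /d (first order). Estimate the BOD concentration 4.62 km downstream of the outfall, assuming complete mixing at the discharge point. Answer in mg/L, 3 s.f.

30.7 mg/L

145 ML/d = 1.678 m³/s.
After complete mixing, C₀ = (1.678·200 + 10.1·3.96) / 11.78 = 31.89 mg/L.
Travel time t = 4620 m / 0.49 m/s = 9429 s = 0.1091 d.
C = 31.89·exp(−0.34·0.1091) = 31.89·0.9636 = 30.73 mg/L.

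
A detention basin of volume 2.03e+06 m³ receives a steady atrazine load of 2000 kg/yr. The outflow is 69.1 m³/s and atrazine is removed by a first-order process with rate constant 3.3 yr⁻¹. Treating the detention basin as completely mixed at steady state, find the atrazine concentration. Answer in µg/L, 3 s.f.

Outflow Q = 69.1 m³/s × 3.156e+07 s/yr = 2.181e+09 m³/yr.
Steady-state CSTR mass balance: W = Q·C + k·V·C, so C = W/(Q + kV).
Q + kV = 2.181e+09 + 3.3·2.03e+06 = 2.187e+09 m³/yr.
C = 2000/2.187e+09 = 9.144e-07 kg/m³ = 0.0009144 mg/L = 0.9144 µg/L.

0.914 µg/L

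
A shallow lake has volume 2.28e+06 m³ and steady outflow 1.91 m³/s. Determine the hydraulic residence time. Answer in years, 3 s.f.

0.0378 yr

Q = 1.91 m³/s × 3.156e+07 s/yr = 6.028e+07 m³/yr.
Hydraulic residence time τ = V/Q = 2.28e+06/6.028e+07 = 0.03783 yr.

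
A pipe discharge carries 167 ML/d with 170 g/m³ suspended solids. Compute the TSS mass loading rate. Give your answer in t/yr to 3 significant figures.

10400 t/yr

167 ML/d = 1.933 m³/s.
Mass flux = Q·C = 1.933 m³/s × 170 g/m³ = 328.6 g/s.
= 328.6 g/s × 31.56 = 1.037e+04 t/yr.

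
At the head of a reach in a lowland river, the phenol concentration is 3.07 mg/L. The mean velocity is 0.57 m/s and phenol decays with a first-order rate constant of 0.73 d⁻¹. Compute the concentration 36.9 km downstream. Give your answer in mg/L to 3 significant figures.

1.78 mg/L

Travel time t = 36.9 km / 0.57 m/s = 3.69e+04/0.57 = 6.474e+04 s = 0.7493 d.
First-order decay: C = 3.07·exp(−0.73·0.7493) = 3.07·0.5787 = 1.777 mg/L.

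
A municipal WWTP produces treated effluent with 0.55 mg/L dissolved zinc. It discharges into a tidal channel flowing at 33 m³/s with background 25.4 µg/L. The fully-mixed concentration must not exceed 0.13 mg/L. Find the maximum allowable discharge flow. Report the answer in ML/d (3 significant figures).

25.4 µg/L = 0.0254 mg/L.
Mass balance at complete mixing: C_std·(Q_w + Q_r) = Q_w·C_e + Q_r·C_b.
Rearranging, Q_w = Q_r·(C_std − C_b)/(C_e − C_std) = 33·(0.13 − 0.0254) / (0.55 − 0.13) = 8.219 m³/s.
= 710.1 ML/d.

710 ML/d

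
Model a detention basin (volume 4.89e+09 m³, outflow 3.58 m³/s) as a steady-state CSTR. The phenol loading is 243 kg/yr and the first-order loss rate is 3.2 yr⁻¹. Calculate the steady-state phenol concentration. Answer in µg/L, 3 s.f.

Outflow Q = 3.58 m³/s × 3.156e+07 s/yr = 1.13e+08 m³/yr.
Steady-state CSTR mass balance: W = Q·C + k·V·C, so C = W/(Q + kV).
Q + kV = 1.13e+08 + 3.2·4.89e+09 = 1.576e+10 m³/yr.
C = 243/1.576e+10 = 1.542e-08 kg/m³ = 1.542e-05 mg/L = 0.01542 µg/L.

0.0154 µg/L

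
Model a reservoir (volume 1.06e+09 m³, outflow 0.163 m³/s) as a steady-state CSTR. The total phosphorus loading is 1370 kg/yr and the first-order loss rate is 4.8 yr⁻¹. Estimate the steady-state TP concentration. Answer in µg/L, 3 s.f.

0.269 µg/L

Outflow Q = 0.163 m³/s × 3.156e+07 s/yr = 5.144e+06 m³/yr.
Steady-state CSTR mass balance: W = Q·C + k·V·C, so C = W/(Q + kV).
Q + kV = 5.144e+06 + 4.8·1.06e+09 = 5.093e+09 m³/yr.
C = 1370/5.093e+09 = 2.69e-07 kg/m³ = 0.000269 mg/L = 0.269 µg/L.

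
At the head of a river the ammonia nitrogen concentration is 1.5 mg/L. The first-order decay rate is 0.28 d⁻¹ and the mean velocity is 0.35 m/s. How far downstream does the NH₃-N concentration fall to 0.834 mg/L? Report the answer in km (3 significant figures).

63.4 km

From C = C₀·e^(−kt), t = ln(C₀/C)/k = ln(1.5/0.834)/0.28 = 0.587/0.28 = 2.096 d.
Distance = v·t = 0.35 m/s × 1.811e+05 s = 6.339e+04 m = 63.39 km.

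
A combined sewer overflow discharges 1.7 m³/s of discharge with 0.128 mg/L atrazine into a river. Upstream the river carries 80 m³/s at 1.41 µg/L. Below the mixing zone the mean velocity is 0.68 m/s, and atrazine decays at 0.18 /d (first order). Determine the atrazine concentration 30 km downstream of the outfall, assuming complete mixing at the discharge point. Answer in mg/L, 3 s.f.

1.41 µg/L = 0.00141 mg/L.
After complete mixing, C₀ = (1.7·0.128 + 80·0.00141) / 81.7 = 0.004044 mg/L.
Travel time t = 3e+04 m / 0.68 m/s = 4.412e+04 s = 0.5106 d.
C = 0.004044·exp(−0.18·0.5106) = 0.004044·0.9122 = 0.003689 mg/L.

0.00369 mg/L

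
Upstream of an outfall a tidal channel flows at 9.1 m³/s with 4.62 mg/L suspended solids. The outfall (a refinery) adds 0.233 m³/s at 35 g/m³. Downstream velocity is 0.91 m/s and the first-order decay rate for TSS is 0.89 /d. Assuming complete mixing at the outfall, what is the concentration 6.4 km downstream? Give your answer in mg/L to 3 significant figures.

5.00 mg/L

After complete mixing, C₀ = (0.233·35 + 9.1·4.62) / 9.333 = 5.378 mg/L.
Travel time t = 6400 m / 0.91 m/s = 7033 s = 0.0814 d.
C = 5.378·exp(−0.89·0.0814) = 5.378·0.9301 = 5.003 mg/L.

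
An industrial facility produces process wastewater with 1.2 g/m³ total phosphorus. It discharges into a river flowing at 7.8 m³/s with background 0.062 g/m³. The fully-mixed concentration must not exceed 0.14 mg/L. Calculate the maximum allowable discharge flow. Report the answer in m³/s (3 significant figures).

Mass balance at complete mixing: C_std·(Q_w + Q_r) = Q_w·C_e + Q_r·C_b.
Rearranging, Q_w = Q_r·(C_std − C_b)/(C_e − C_std) = 7.8·(0.14 − 0.062) / (1.2 − 0.14) = 0.574 m³/s.

0.574 m³/s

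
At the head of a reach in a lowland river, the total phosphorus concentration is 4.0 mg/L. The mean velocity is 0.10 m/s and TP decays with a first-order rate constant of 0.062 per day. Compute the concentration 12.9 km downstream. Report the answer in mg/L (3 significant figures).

3.65 mg/L

Travel time t = 12.9 km / 0.10 m/s = 1.29e+04/0.10 = 1.29e+05 s = 1.493 d.
First-order decay: C = 4.0·exp(−0.062·1.493) = 4.0·0.9116 = 3.646 mg/L.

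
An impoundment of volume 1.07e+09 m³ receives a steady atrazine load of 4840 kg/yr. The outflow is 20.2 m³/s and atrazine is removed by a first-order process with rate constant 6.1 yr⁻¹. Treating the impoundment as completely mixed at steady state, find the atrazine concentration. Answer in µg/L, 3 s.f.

0.676 µg/L

Outflow Q = 20.2 m³/s × 3.156e+07 s/yr = 6.375e+08 m³/yr.
Steady-state CSTR mass balance: W = Q·C + k·V·C, so C = W/(Q + kV).
Q + kV = 6.375e+08 + 6.1·1.07e+09 = 7.164e+09 m³/yr.
C = 4840/7.164e+09 = 6.756e-07 kg/m³ = 0.0006756 mg/L = 0.6756 µg/L.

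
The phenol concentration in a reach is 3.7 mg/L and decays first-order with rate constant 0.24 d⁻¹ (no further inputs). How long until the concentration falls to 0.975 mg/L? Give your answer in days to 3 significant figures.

5.56 d

t = ln(C₀/C)/k = ln(3.7/0.975)/0.24 = 1.334/0.24 = 5.557 d.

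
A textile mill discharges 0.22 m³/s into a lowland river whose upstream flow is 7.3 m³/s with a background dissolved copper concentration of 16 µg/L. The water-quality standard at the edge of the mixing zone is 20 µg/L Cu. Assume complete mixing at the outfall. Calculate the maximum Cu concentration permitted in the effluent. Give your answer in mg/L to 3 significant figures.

0.153 mg/L

16 µg/L = 0.016 mg/L.
20 µg/L = 0.02 mg/L.
Mass balance: 0.02·7.52 = 0.22·Cₑ + 7.3·0.016.
Cₑ = (0.1504 − 0.1168) / 0.22 = 0.1527 mg/L.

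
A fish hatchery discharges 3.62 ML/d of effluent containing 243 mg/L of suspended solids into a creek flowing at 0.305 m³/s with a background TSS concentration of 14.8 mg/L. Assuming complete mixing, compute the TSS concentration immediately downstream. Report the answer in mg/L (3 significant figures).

3.62 ML/d = 0.0419 m³/s.
By mass balance at complete mixing, C = (0.0419·243 + 0.305·14.8) / (0.0419 + 0.305) = 14.7/0.3469 = 42.36 mg/L.

42.4 mg/L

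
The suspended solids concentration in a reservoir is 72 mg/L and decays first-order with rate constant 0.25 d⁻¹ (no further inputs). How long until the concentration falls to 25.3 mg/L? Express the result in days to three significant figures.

t = ln(C₀/C)/k = ln(72/25.3)/0.25 = 1.046/0.25 = 4.183 d.

4.18 d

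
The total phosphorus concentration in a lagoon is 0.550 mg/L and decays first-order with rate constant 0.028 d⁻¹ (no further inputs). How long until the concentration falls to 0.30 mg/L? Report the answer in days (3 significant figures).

21.6 d

t = ln(C₀/C)/k = ln(0.550/0.30)/0.028 = 0.6061/0.028 = 21.65 d.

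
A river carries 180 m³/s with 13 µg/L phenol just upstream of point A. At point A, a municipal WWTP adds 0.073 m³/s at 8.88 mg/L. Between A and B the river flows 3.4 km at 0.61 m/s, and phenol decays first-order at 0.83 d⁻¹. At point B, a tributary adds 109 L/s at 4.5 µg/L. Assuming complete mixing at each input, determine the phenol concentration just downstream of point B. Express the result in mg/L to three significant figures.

0.0157 mg/L

13 µg/L = 0.013 mg/L.
After input A: C = (180·0.013 + 0.073·8.88) / 180.1 = 0.01659 mg/L.
Over the 3.4 km reach to input B (t = 5574 s = 0.06451 d), decay gives C = 0.01659·exp(−0.83·0.06451) = 0.01573 mg/L.
109 L/s = 0.109 m³/s.
4.5 µg/L = 0.0045 mg/L.
After input B: C = (180.1·0.01573 + 0.109·0.0045) / 180.2 = 0.01572 mg/L.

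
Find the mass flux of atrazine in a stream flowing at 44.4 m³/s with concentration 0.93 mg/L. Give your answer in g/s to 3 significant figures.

Mass flux = Q·C = 44.4 m³/s × 0.93 g/m³ = 41.29 g/s.

41.3 g/s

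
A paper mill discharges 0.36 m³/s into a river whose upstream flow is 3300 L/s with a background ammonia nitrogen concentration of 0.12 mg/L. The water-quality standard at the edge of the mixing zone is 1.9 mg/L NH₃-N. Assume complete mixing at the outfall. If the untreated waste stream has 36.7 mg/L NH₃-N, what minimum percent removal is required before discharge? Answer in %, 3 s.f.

3300 L/s = 3.3 m³/s.
Mass balance: 1.9·3.66 = 0.36·Cₑ + 3.3·0.12.
Cₑ = (6.954 − 0.396) / 0.36 = 18.22 mg/L.
Required removal = 1 − 18.22/36.7 = 50.36 %.

50.4 %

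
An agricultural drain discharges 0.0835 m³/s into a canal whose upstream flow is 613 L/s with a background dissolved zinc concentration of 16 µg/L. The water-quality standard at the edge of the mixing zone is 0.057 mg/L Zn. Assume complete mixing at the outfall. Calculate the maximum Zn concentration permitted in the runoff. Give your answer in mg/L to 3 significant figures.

613 L/s = 0.613 m³/s.
16 µg/L = 0.016 mg/L.
Mass balance: 0.057·0.6965 = 0.0835·Cₑ + 0.613·0.016.
Cₑ = (0.0397 − 0.009808) / 0.0835 = 0.358 mg/L.

0.358 mg/L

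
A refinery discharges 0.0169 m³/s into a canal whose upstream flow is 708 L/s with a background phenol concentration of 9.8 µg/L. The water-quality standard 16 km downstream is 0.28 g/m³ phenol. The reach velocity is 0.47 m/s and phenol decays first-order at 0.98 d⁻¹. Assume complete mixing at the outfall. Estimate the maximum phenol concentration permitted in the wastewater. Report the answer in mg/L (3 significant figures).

17.3 mg/L

708 L/s = 0.708 m³/s.
9.8 µg/L = 0.0098 mg/L.
Travel time to the compliance point: t = 1.6e+04/0.47 = 3.404e+04 s = 0.394 d; decay factor exp(−0.98·0.394) = 0.6797.
So the concentration just after mixing may be at most 0.28/0.6797 = 0.412 mg/L.
Mass balance: 0.412·0.7249 = 0.0169·Cₑ + 0.708·0.0098.
Cₑ = (0.2986 − 0.006938) / 0.0169 = 17.26 mg/L.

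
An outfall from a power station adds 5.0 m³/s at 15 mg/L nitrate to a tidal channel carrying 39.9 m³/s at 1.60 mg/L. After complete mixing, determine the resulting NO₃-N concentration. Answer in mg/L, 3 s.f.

Conservation of mass across the mixing zone: C = (5·15 + 39.9·1.6) / (5 + 39.9) = 138.8/44.9 = 3.092 mg/L.

3.09 mg/L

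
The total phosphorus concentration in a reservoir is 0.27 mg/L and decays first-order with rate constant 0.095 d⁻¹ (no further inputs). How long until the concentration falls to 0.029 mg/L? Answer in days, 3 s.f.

t = ln(C₀/C)/k = ln(0.27/0.029)/0.095 = 2.231/0.095 = 23.49 d.

23.5 d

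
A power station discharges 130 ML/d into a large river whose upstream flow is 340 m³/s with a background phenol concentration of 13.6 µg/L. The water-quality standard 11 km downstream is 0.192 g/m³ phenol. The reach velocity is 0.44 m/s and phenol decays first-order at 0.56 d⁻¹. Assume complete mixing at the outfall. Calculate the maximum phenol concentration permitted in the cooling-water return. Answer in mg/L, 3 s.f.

130 ML/d = 1.505 m³/s.
13.6 µg/L = 0.0136 mg/L.
Travel time to the compliance point: t = 1.1e+04/0.44 = 2.5e+04 s = 0.2894 d; decay factor exp(−0.56·0.2894) = 0.8504.
So the concentration just after mixing may be at most 0.192/0.8504 = 0.2258 mg/L.
Mass balance: 0.2258·341.5 = 1.505·Cₑ + 340·0.0136.
Cₑ = (77.1 − 4.624) / 1.505 = 48.17 mg/L.

48.2 mg/L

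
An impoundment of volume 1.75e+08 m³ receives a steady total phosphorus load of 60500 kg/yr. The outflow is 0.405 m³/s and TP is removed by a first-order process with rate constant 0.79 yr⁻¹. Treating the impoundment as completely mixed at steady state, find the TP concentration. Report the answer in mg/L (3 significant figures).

0.401 mg/L

Outflow Q = 0.405 m³/s × 3.156e+07 s/yr = 1.278e+07 m³/yr.
Steady-state CSTR mass balance: W = Q·C + k·V·C, so C = W/(Q + kV).
Q + kV = 1.278e+07 + 0.79·1.75e+08 = 1.51e+08 m³/yr.
C = 60500/1.51e+08 = 0.0004006 kg/m³ = 0.4006 mg/L.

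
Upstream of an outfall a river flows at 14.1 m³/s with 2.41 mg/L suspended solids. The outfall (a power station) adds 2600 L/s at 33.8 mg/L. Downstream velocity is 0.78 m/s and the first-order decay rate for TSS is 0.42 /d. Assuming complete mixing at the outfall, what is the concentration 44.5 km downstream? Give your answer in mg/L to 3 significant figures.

5.53 mg/L

2600 L/s = 2.6 m³/s.
After complete mixing, C₀ = (2.6·33.8 + 14.1·2.41) / 16.7 = 7.297 mg/L.
Travel time t = 4.45e+04 m / 0.78 m/s = 5.705e+04 s = 0.6603 d.
C = 7.297·exp(−0.42·0.6603) = 7.297·0.7578 = 5.53 mg/L.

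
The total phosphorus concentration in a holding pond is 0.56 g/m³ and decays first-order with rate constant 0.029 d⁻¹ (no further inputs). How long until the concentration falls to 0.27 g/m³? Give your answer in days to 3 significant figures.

t = ln(C₀/C)/k = ln(0.56/0.27)/0.029 = 0.7295/0.029 = 25.16 d.

25.2 d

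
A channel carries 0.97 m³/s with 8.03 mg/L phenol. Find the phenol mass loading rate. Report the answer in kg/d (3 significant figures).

673 kg/d

Mass flux = Q·C = 0.97 m³/s × 8.03 g/m³ = 7.789 g/s.
= 7.789 g/s × 86.4 = 673 kg/d.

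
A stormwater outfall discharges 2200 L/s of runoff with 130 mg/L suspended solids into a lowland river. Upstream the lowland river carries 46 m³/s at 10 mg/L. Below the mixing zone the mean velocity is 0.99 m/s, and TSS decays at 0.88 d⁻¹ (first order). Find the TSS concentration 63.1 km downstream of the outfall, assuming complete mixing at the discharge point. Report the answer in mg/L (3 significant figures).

2200 L/s = 2.2 m³/s.
After complete mixing, C₀ = (2.2·130 + 46·10) / 48.2 = 15.48 mg/L.
Travel time t = 6.31e+04 m / 0.99 m/s = 6.374e+04 s = 0.7377 d.
C = 15.48·exp(−0.88·0.7377) = 15.48·0.5225 = 8.086 mg/L.

8.09 mg/L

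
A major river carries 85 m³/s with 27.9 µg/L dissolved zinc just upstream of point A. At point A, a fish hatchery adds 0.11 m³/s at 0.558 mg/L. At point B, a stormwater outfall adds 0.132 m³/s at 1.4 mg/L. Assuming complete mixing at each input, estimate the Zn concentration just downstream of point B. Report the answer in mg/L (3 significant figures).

27.9 µg/L = 0.0279 mg/L.
After input A: C = (85·0.0279 + 0.11·0.558) / 85.11 = 0.02859 mg/L.
After input B: C = (85.11·0.02859 + 0.132·1.4) / 85.24 = 0.03071 mg/L.

0.0307 mg/L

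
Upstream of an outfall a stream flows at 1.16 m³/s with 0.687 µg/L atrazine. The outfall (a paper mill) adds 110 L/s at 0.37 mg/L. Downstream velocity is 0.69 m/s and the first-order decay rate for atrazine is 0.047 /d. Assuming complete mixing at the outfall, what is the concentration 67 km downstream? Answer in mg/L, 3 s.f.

0.0310 mg/L

110 L/s = 0.11 m³/s.
0.687 µg/L = 0.000687 mg/L.
After complete mixing, C₀ = (0.11·0.37 + 1.16·0.000687) / 1.27 = 0.03267 mg/L.
Travel time t = 6.7e+04 m / 0.69 m/s = 9.71e+04 s = 1.124 d.
C = 0.03267·exp(−0.047·1.124) = 0.03267·0.9485 = 0.03099 mg/L.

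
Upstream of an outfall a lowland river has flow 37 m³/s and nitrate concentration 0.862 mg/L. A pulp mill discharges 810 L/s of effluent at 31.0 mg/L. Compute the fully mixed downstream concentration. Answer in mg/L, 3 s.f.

1.51 mg/L

810 L/s = 0.81 m³/s.
Flow-weighted mixing gives C = (0.81·31 + 37·0.862) / (0.81 + 37) = 57/37.81 = 1.508 mg/L.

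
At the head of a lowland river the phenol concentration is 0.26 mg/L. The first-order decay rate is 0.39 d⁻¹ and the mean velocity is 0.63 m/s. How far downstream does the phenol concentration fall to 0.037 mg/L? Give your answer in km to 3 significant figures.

272 km

From C = C₀·e^(−kt), t = ln(C₀/C)/k = ln(0.26/0.037)/0.39 = 1.95/0.39 = 4.999 d.
Distance = v·t = 0.63 m/s × 4.319e+05 s = 2.721e+05 m = 272.1 km.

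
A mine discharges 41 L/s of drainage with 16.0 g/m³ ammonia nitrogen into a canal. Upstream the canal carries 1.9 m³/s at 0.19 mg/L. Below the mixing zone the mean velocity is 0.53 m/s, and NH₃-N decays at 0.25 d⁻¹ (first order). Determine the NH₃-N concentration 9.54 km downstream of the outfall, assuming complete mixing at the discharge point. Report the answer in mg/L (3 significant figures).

41 L/s = 0.041 m³/s.
After complete mixing, C₀ = (0.041·16 + 1.9·0.19) / 1.941 = 0.524 mg/L.
Travel time t = 9540 m / 0.53 m/s = 1.8e+04 s = 0.2083 d.
C = 0.524·exp(−0.25·0.2083) = 0.524·0.9492 = 0.4974 mg/L.

0.497 mg/L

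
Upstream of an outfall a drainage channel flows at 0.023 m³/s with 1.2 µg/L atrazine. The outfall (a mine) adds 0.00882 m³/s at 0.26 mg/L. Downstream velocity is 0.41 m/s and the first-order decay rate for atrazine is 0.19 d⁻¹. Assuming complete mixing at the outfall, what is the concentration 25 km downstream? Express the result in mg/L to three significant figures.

0.0638 mg/L

1.2 µg/L = 0.0012 mg/L.
After complete mixing, C₀ = (0.00882·0.26 + 0.023·0.0012) / 0.03182 = 0.07294 mg/L.
Travel time t = 2.5e+04 m / 0.41 m/s = 6.098e+04 s = 0.7057 d.
C = 0.07294·exp(−0.19·0.7057) = 0.07294·0.8745 = 0.06378 mg/L.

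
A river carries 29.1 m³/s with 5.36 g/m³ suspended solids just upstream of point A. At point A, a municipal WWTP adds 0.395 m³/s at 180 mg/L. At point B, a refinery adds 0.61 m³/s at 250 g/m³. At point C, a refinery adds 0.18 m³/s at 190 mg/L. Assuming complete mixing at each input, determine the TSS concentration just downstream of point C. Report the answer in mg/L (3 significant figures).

13.7 mg/L

After input A: C = (29.1·5.36 + 0.395·180) / 29.5 = 7.699 mg/L.
After input B: C = (29.5·7.699 + 0.61·250) / 30.11 = 12.61 mg/L.
After input C: C = (30.11·12.61 + 0.18·190) / 30.29 = 13.66 mg/L.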